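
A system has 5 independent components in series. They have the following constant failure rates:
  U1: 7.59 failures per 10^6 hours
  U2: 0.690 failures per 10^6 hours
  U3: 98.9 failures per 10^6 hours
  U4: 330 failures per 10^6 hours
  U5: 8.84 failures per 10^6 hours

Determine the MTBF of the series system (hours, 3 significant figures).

2240

Series of exponential components: λ_sys = Σ λ_i
λ_sys = 0.00000759 + 0.000000690 + 0.0000989 + 0.000330 + 0.00000884 = 4.4602e-04 /h
MTBF = 1 / λ_sys = 2240 h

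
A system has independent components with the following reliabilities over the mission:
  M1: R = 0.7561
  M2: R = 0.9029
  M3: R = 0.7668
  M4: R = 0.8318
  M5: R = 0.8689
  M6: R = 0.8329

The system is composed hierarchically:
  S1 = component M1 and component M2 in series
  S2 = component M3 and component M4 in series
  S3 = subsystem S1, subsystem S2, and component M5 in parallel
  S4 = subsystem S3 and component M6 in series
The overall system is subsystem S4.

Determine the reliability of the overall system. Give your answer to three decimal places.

0.820

Series (M1 and M2): 0.75610 × 0.90290 = 0.68268
Series (M3 and M4): 0.76680 × 0.83180 = 0.63782
Parallel ([0.68268], [0.63782], and M5): 1 − (1 − 0.68268)(1 − 0.63782)(1 − 0.86890) = 0.98493
Series ([0.98493] and M6): 0.98493 × 0.83290 = 0.820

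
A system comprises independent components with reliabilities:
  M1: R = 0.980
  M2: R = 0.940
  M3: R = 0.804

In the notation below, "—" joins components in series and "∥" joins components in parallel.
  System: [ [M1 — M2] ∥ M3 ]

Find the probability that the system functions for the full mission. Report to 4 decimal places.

0.9846

Series (M1 and M2): 0.980000 × 0.940000 = 0.921200
Parallel ([0.921200] and M3): 1 − (1 − 0.921200)(1 − 0.804000) = 0.9846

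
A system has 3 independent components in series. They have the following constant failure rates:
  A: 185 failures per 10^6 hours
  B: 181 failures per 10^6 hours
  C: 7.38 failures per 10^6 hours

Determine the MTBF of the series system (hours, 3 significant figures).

2680

Series of exponential components: λ_sys = Σ λ_i
λ_sys = 0.000185 + 0.000181 + 0.00000738 = 3.7338e-04 /h
MTBF = 1 / λ_sys = 2680 h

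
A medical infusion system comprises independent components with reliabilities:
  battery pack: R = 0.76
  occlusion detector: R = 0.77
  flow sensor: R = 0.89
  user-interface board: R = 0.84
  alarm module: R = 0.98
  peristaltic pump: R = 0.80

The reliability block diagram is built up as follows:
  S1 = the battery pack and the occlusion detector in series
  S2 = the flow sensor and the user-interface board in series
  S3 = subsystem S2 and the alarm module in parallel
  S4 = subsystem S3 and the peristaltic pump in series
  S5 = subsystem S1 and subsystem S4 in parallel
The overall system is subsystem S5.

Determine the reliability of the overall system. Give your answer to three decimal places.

0.915

Series (battery pack and occlusion detector): 0.76000 × 0.77000 = 0.58520
Series (flow sensor and user-interface board): 0.89000 × 0.84000 = 0.74760
Parallel ([0.74760] and alarm module): 1 − (1 − 0.74760)(1 − 0.98000) = 0.99495
Series ([0.99495] and peristaltic pump): 0.99495 × 0.80000 = 0.79596
Parallel ([0.58520] and [0.79596]): 1 − (1 − 0.58520)(1 − 0.79596) = 0.915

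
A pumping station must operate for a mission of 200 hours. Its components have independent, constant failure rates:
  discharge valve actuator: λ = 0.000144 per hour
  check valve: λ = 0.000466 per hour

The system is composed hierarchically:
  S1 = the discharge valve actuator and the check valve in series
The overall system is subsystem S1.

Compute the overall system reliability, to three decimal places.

R(discharge valve actuator) = exp(−0.000144 × 200) = 0.97161
R(check valve) = exp(−0.000466 × 200) = 0.91101
Series (discharge valve actuator and check valve): 0.97161 × 0.91101 = 0.885

0.885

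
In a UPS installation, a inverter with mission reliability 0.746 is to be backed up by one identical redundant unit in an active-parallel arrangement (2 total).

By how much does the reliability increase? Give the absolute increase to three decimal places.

R_before = 0.746
R_after = 1 − (1 − 0.746)^2 = 0.935
ΔR = 0.935 − 0.746 = 0.189

0.189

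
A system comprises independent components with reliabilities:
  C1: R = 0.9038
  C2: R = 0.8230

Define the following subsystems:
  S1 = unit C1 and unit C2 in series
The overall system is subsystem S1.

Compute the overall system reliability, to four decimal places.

0.7438

Series (C1 and C2): 0.903800 × 0.823000 = 0.7438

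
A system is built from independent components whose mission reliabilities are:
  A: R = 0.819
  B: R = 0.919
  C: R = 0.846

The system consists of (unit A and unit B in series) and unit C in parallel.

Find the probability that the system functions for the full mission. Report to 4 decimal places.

Series (A and B): 0.819000 × 0.919000 = 0.752661
Parallel ([0.752661] and C): 1 − (1 − 0.752661)(1 − 0.846000) = 0.9619

0.9619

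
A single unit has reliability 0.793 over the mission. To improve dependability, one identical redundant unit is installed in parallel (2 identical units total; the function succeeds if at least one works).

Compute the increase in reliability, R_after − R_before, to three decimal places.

0.164

R_before = 0.793
R_after = 1 − (1 − 0.793)^2 = 0.957
ΔR = 0.957 − 0.793 = 0.164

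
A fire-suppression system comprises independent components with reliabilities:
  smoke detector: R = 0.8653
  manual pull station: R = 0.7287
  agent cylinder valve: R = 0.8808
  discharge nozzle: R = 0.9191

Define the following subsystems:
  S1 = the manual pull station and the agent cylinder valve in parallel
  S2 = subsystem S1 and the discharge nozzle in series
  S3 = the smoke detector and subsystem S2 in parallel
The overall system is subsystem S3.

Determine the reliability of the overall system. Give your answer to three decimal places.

0.985

Parallel (manual pull station and agent cylinder valve): 1 − (1 − 0.72870)(1 − 0.88080) = 0.96766
Series ([0.96766] and discharge nozzle): 0.96766 × 0.91910 = 0.88938
Parallel (smoke detector and [0.88938]): 1 − (1 − 0.86530)(1 − 0.88938) = 0.985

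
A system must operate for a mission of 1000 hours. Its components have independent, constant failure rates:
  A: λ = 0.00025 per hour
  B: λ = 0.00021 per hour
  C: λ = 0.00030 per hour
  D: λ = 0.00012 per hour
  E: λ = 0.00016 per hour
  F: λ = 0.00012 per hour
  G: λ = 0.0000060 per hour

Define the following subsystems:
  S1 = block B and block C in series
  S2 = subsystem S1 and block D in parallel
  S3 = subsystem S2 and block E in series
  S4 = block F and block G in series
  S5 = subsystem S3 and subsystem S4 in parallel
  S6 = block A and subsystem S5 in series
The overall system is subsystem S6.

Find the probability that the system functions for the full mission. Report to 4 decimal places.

R(A) = exp(−0.00025 × 1000) = 0.778801
R(B) = exp(−0.00021 × 1000) = 0.810584
R(C) = exp(−0.00030 × 1000) = 0.740818
R(D) = exp(−0.00012 × 1000) = 0.886920
R(E) = exp(−0.00016 × 1000) = 0.852144
R(F) = exp(−0.00012 × 1000) = 0.886920
R(G) = exp(−0.0000060 × 1000) = 0.994018
Series (B and C): 0.810584 × 0.740818 = 0.600495
Parallel ([0.600495] and D): 1 − (1 − 0.600495)(1 − 0.886920) = 0.954824
Series ([0.954824] and E): 0.954824 × 0.852144 = 0.813648
Series (F and G): 0.886920 × 0.994018 = 0.881614
Parallel ([0.813648] and [0.881614]): 1 − (1 − 0.813648)(1 − 0.881614) = 0.977939
Series (A and [0.977939]): 0.778801 × 0.977939 = 0.7616

0.7616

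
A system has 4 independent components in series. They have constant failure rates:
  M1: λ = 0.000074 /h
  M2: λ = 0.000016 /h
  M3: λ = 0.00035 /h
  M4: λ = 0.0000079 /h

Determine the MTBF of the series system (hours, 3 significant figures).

Series of exponential components: λ_sys = Σ λ_i
λ_sys = 0.000074 + 0.000016 + 0.00035 + 0.0000079 = 4.4790e-04 /h
MTBF = 1 / λ_sys = 2230 h

2230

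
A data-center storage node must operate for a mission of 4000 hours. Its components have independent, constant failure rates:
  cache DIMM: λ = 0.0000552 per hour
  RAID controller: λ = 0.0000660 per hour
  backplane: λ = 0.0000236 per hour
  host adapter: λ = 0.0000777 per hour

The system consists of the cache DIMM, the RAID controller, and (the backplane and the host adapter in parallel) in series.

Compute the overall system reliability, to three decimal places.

R(cache DIMM) = exp(−0.0000552 × 4000) = 0.80188
R(RAID controller) = exp(−0.0000660 × 4000) = 0.76797
R(backplane) = exp(−0.0000236 × 4000) = 0.90992
R(host adapter) = exp(−0.0000777 × 4000) = 0.73286
Parallel (backplane and host adapter): 1 − (1 − 0.90992)(1 − 0.73286) = 0.97594
Series (cache DIMM, RAID controller, and [0.97594]): 0.80188 × 0.76797 × 0.97594 = 0.601

0.601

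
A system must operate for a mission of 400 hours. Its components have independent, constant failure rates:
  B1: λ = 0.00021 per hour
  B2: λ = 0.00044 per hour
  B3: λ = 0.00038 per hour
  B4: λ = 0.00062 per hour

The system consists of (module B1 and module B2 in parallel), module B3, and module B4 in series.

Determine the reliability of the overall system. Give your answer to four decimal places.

R(B1) = exp(−0.00021 × 400) = 0.919431
R(B2) = exp(−0.00044 × 400) = 0.838618
R(B3) = exp(−0.00038 × 400) = 0.858988
R(B4) = exp(−0.00062 × 400) = 0.780360
Parallel (B1 and B2): 1 − (1 − 0.919431)(1 − 0.838618) = 0.986998
Series ([0.986998], B3, and B4): 0.986998 × 0.858988 × 0.780360 = 0.6616

0.6616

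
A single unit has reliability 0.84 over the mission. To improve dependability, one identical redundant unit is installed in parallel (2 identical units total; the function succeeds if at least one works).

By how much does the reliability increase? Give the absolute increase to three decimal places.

R_before = 0.84
R_after = 1 − (1 − 0.84)^2 = 0.974
ΔR = 0.974 − 0.84 = 0.134

0.134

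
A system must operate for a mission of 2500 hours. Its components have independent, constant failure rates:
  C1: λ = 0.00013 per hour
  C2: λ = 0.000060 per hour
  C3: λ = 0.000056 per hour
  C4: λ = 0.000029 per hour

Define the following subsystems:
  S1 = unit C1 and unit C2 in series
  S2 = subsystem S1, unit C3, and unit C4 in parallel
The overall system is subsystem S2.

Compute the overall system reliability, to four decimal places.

0.9965

R(C1) = exp(−0.00013 × 2500) = 0.722527
R(C2) = exp(−0.000060 × 2500) = 0.860708
R(C3) = exp(−0.000056 × 2500) = 0.869358
R(C4) = exp(−0.000029 × 2500) = 0.930066
Series (C1 and C2): 0.722527 × 0.860708 = 0.621885
Parallel ([0.621885], C3, and C4): 1 − (1 − 0.621885)(1 − 0.869358)(1 − 0.930066) = 0.9965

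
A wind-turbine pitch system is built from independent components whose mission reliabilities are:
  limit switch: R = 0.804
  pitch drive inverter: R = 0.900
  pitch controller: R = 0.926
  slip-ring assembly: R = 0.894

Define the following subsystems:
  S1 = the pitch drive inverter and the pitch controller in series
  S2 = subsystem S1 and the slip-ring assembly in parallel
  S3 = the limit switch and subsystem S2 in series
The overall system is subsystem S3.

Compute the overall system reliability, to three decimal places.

Series (pitch drive inverter and pitch controller): 0.90000 × 0.92600 = 0.83340
Parallel ([0.83340] and slip-ring assembly): 1 − (1 − 0.83340)(1 − 0.89400) = 0.98234
Series (limit switch and [0.98234]): 0.80400 × 0.98234 = 0.790

0.790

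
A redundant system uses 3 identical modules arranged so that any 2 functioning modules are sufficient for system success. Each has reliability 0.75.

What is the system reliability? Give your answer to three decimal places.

R = Σ_{i=2}^{3} C(3,i) p^i (1−p)^{3−i} with p = 0.75
C(3,2)·0.75^2·0.25^1 = 0.42188
C(3,3)·0.75^3·0.25^0 = 0.42188
Sum = 0.844

0.844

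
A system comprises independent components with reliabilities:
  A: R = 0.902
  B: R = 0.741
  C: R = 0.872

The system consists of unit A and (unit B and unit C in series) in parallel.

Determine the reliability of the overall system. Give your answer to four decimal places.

Series (B and C): 0.741000 × 0.872000 = 0.646152
Parallel (A and [0.646152]): 1 − (1 − 0.902000)(1 − 0.646152) = 0.9653

0.9653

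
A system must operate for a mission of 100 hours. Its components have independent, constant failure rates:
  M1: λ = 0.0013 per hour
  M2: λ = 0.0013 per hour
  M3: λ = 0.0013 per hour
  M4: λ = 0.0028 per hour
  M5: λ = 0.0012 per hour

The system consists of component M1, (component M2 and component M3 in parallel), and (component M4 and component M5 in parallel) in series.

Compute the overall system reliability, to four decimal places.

0.8412

R(M1) = exp(−0.0013 × 100) = 0.878095
R(M2) = exp(−0.0013 × 100) = 0.878095
R(M3) = exp(−0.0013 × 100) = 0.878095
R(M4) = exp(−0.0028 × 100) = 0.755784
R(M5) = exp(−0.0012 × 100) = 0.886920
Parallel (M2 and M3): 1 − (1 − 0.878095)(1 − 0.878095) = 0.985139
Parallel (M4 and M5): 1 − (1 − 0.755784)(1 − 0.886920) = 0.972384
Series (M1, [0.985139], and [0.972384]): 0.878095 × 0.985139 × 0.972384 = 0.8412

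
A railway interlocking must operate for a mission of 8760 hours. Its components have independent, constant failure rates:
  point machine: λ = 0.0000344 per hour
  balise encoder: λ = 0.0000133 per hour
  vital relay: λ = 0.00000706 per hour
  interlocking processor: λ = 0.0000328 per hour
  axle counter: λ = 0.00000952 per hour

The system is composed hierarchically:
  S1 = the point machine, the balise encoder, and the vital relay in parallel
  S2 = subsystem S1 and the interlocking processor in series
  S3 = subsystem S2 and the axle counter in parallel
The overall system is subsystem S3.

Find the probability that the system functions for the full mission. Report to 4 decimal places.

R(point machine) = exp(−0.0000344 × 8760) = 0.739823
R(balise encoder) = exp(−0.0000133 × 8760) = 0.890023
R(vital relay) = exp(−0.00000706 × 8760) = 0.940028
R(interlocking processor) = exp(−0.0000328 × 8760) = 0.750266
R(axle counter) = exp(−0.00000952 × 8760) = 0.919987
Parallel (point machine, balise encoder, and vital relay): 1 − (1 − 0.739823)(1 − 0.890023)(1 − 0.940028) = 0.998284
Series ([0.998284] and interlocking processor): 0.998284 × 0.750266 = 0.748979
Parallel ([0.748979] and axle counter): 1 − (1 − 0.748979)(1 − 0.919987) = 0.9799

0.9799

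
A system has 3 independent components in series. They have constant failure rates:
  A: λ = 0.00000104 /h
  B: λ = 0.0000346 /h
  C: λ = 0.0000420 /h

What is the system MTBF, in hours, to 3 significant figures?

12900

Series of exponential components: λ_sys = Σ λ_i
λ_sys = 0.00000104 + 0.0000346 + 0.0000420 = 7.7640e-05 /h
MTBF = 1 / λ_sys = 12900 h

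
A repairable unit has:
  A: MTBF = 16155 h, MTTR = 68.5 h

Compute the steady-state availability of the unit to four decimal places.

0.9958

A(A) = MTBF/(MTBF+MTTR) = 16155/(16155+68.5) = 0.9958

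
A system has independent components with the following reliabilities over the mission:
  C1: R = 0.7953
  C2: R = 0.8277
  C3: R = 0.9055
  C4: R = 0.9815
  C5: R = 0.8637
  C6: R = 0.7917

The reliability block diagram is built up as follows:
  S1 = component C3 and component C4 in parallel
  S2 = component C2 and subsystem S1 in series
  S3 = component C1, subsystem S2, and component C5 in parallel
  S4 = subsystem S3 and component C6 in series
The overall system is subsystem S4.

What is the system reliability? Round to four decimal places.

0.7879

Parallel (C3 and C4): 1 − (1 − 0.905500)(1 − 0.981500) = 0.998252
Series (C2 and [0.998252]): 0.827700 × 0.998252 = 0.826253
Parallel (C1, [0.826253], and C5): 1 − (1 − 0.795300)(1 − 0.826253)(1 − 0.863700) = 0.995152
Series ([0.995152] and C6): 0.995152 × 0.791700 = 0.7879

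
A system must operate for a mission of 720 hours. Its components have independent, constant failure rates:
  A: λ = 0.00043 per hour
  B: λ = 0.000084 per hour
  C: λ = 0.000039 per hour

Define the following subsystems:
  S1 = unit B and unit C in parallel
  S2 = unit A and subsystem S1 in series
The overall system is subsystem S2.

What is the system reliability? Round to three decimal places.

R(A) = exp(−0.00043 × 720) = 0.73374
R(B) = exp(−0.000084 × 720) = 0.94131
R(C) = exp(−0.000039 × 720) = 0.97231
Parallel (B and C): 1 − (1 − 0.94131)(1 − 0.97231) = 0.99837
Series (A and [0.99837]): 0.73374 × 0.99837 = 0.733

0.733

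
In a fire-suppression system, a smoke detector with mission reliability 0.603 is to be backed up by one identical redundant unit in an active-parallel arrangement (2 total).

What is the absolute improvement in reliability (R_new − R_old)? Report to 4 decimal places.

R_before = 0.603
R_after = 1 − (1 − 0.603)^2 = 0.8424
ΔR = 0.8424 − 0.603 = 0.2394

0.2394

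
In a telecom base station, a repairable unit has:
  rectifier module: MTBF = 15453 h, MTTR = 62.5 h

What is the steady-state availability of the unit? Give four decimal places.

A(rectifier module) = MTBF/(MTBF+MTTR) = 15453/(15453+62.5) = 0.9960

0.9960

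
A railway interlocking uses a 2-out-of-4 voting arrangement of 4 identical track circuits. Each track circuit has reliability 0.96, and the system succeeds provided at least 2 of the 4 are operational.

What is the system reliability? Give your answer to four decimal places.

R = Σ_{i=2}^{4} C(4,i) p^i (1−p)^{4−i} with p = 0.96
C(4,2)·0.96^2·0.04^2 = 0.008847
C(4,3)·0.96^3·0.04^1 = 0.141558
C(4,4)·0.96^4·0.04^0 = 0.849347
Sum = 0.9998

0.9998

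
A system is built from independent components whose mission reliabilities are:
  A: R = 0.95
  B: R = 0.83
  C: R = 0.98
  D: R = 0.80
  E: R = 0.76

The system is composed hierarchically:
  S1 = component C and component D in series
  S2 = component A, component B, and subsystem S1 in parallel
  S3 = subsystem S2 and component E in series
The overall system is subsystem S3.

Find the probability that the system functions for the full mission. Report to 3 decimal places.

Series (C and D): 0.98000 × 0.80000 = 0.78400
Parallel (A, B, and [0.78400]): 1 − (1 − 0.95000)(1 − 0.83000)(1 − 0.78400) = 0.99816
Series ([0.99816] and E): 0.99816 × 0.76000 = 0.759

0.759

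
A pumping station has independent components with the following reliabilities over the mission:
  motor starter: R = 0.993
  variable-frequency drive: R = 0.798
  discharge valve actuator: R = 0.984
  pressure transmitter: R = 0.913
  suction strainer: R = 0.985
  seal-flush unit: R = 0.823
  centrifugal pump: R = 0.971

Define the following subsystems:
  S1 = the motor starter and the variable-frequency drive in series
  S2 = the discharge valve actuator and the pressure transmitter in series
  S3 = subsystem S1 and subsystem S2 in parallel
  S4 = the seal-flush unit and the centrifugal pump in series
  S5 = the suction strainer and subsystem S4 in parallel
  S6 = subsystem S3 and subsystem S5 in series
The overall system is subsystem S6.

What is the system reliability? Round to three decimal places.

Series (motor starter and variable-frequency drive): 0.99300 × 0.79800 = 0.79241
Series (discharge valve actuator and pressure transmitter): 0.98400 × 0.91300 = 0.89839
Parallel ([0.79241] and [0.89839]): 1 − (1 − 0.79241)(1 − 0.89839) = 0.97891
Series (seal-flush unit and centrifugal pump): 0.82300 × 0.97100 = 0.79913
Parallel (suction strainer and [0.79913]): 1 − (1 − 0.98500)(1 − 0.79913) = 0.99699
Series ([0.97891] and [0.99699]): 0.97891 × 0.99699 = 0.976

0.976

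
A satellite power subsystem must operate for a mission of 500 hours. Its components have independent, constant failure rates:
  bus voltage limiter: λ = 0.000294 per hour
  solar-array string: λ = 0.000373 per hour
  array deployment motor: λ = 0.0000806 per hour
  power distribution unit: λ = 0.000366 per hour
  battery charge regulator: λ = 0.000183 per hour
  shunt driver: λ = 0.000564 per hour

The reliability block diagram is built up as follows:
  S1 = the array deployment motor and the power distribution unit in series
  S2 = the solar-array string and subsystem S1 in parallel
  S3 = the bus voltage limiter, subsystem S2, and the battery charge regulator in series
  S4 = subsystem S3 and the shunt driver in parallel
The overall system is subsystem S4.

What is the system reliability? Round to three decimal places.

R(bus voltage limiter) = exp(−0.000294 × 500) = 0.86329
R(solar-array string) = exp(−0.000373 × 500) = 0.82986
R(array deployment motor) = exp(−0.0000806 × 500) = 0.96050
R(power distribution unit) = exp(−0.000366 × 500) = 0.83277
R(battery charge regulator) = exp(−0.000183 × 500) = 0.91256
R(shunt driver) = exp(−0.000564 × 500) = 0.75427
Series (array deployment motor and power distribution unit): 0.96050 × 0.83277 = 0.79988
Parallel (solar-array string and [0.79988]): 1 − (1 − 0.82986)(1 − 0.79988) = 0.96595
Series (bus voltage limiter, [0.96595], and battery charge regulator): 0.86329 × 0.96595 × 0.91256 = 0.76098
Parallel ([0.76098] and shunt driver): 1 − (1 − 0.76098)(1 − 0.75427) = 0.941

0.941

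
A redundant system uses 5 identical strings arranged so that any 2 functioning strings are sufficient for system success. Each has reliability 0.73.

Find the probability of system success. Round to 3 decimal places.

0.979

R = Σ_{i=2}^{5} C(5,i) p^i (1−p)^{5−i} with p = 0.73
C(5,2)·0.73^2·0.27^3 = 0.10489
C(5,3)·0.73^3·0.27^2 = 0.28359
C(5,4)·0.73^4·0.27^1 = 0.38338
C(5,5)·0.73^5·0.27^0 = 0.20731
Sum = 0.979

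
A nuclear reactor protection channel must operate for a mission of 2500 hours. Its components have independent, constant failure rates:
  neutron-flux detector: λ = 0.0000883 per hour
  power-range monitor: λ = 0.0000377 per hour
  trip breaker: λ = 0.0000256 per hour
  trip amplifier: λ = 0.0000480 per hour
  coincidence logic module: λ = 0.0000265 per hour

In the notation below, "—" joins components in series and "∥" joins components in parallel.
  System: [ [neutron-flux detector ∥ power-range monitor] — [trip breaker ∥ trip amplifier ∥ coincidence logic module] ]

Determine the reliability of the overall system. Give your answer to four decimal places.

R(neutron-flux detector) = exp(−0.0000883 × 2500) = 0.801917
R(power-range monitor) = exp(−0.0000377 × 2500) = 0.910055
R(trip breaker) = exp(−0.0000256 × 2500) = 0.938005
R(trip amplifier) = exp(−0.0000480 × 2500) = 0.886920
R(coincidence logic module) = exp(−0.0000265 × 2500) = 0.935897
Parallel (neutron-flux detector and power-range monitor): 1 − (1 − 0.801917)(1 − 0.910055) = 0.982183
Parallel (trip breaker, trip amplifier, and coincidence logic module): 1 − (1 − 0.938005)(1 − 0.886920)(1 − 0.935897) = 0.999551
Series ([0.982183] and [0.999551]): 0.982183 × 0.999551 = 0.9817

0.9817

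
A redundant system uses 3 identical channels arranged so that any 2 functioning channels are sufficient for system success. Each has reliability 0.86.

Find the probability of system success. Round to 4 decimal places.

R = Σ_{i=2}^{3} C(3,i) p^i (1−p)^{3−i} with p = 0.86
C(3,2)·0.86^2·0.14^1 = 0.310632
C(3,3)·0.86^3·0.14^0 = 0.636056
Sum = 0.9467

0.9467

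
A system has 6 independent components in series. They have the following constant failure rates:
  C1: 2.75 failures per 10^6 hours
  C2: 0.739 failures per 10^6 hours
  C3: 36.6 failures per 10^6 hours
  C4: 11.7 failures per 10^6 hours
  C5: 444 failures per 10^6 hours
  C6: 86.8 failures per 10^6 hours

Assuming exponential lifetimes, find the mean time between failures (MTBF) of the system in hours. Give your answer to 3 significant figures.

Series of exponential components: λ_sys = Σ λ_i
λ_sys = 0.00000275 + 0.000000739 + 0.0000366 + 0.0000117 + 0.000444 + 0.0000868 = 5.8259e-04 /h
MTBF = 1 / λ_sys = 1720 h

1720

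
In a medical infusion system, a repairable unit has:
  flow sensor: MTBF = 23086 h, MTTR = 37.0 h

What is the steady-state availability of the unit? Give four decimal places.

A(flow sensor) = MTBF/(MTBF+MTTR) = 23086/(23086+37.0) = 0.9984

0.9984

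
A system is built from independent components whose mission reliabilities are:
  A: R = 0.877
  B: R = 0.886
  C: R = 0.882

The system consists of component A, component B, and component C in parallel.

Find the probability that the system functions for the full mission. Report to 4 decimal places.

0.9983

Parallel (A, B, and C): 1 − (1 − 0.877000)(1 − 0.886000)(1 − 0.882000) = 0.9983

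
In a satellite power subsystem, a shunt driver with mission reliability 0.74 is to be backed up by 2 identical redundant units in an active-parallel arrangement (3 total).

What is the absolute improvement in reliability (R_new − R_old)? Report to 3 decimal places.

0.242

R_before = 0.74
R_after = 1 − (1 − 0.74)^3 = 0.982
ΔR = 0.982 − 0.74 = 0.242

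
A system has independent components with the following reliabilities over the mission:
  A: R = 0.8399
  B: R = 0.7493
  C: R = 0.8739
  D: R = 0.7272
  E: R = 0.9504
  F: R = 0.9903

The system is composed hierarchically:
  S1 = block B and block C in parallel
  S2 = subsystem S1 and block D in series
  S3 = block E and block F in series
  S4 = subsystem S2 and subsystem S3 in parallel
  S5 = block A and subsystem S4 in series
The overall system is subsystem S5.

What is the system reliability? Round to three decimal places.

0.825

Parallel (B and C): 1 − (1 − 0.74930)(1 − 0.87390) = 0.96839
Series ([0.96839] and D): 0.96839 × 0.72720 = 0.70421
Series (E and F): 0.95040 × 0.99030 = 0.94118
Parallel ([0.70421] and [0.94118]): 1 − (1 − 0.70421)(1 − 0.94118) = 0.98260
Series (A and [0.98260]): 0.83990 × 0.98260 = 0.825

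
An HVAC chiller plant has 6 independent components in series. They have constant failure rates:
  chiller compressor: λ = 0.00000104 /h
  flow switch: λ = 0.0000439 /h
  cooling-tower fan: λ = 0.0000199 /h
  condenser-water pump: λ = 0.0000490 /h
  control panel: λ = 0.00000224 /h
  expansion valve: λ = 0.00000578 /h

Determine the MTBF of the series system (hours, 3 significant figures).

Series of exponential components: λ_sys = Σ λ_i
λ_sys = 0.00000104 + 0.0000439 + 0.0000199 + 0.0000490 + 0.00000224 + 0.00000578 = 1.2186e-04 /h
MTBF = 1 / λ_sys = 8210 h

8210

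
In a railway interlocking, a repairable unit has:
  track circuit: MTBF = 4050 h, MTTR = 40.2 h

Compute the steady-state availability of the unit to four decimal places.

A(track circuit) = MTBF/(MTBF+MTTR) = 4050/(4050+40.2) = 0.9902

0.9902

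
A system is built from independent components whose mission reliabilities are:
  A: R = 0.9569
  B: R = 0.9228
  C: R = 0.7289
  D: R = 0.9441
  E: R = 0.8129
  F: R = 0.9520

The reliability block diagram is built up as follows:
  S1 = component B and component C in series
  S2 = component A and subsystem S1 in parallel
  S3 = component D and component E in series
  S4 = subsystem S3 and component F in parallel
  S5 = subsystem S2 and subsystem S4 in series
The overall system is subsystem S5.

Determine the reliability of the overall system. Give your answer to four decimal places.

Series (B and C): 0.922800 × 0.728900 = 0.672629
Parallel (A and [0.672629]): 1 − (1 − 0.956900)(1 − 0.672629) = 0.985890
Series (D and E): 0.944100 × 0.812900 = 0.767459
Parallel ([0.767459] and F): 1 − (1 − 0.767459)(1 − 0.952000) = 0.988838
Series ([0.985890] and [0.988838]): 0.985890 × 0.988838 = 0.9749

0.9749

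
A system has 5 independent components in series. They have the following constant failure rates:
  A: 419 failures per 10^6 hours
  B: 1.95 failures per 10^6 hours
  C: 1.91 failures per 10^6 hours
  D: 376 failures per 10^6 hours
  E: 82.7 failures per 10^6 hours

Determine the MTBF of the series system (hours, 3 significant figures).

1130

Series of exponential components: λ_sys = Σ λ_i
λ_sys = 0.000419 + 0.00000195 + 0.00000191 + 0.000376 + 0.0000827 = 8.8156e-04 /h
MTBF = 1 / λ_sys = 1130 h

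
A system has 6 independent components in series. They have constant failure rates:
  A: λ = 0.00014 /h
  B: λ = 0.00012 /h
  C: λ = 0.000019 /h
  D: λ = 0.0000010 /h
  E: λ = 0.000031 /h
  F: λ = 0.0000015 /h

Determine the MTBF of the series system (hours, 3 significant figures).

3200

Series of exponential components: λ_sys = Σ λ_i
λ_sys = 0.00014 + 0.00012 + 0.000019 + 0.0000010 + 0.000031 + 0.0000015 = 3.1250e-04 /h
MTBF = 1 / λ_sys = 3200 h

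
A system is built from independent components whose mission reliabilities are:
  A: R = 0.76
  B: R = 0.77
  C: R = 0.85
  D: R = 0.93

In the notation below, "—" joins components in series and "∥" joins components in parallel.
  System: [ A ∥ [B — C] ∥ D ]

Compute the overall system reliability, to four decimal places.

Series (B and C): 0.770000 × 0.850000 = 0.654500
Parallel (A, [0.654500], and D): 1 − (1 − 0.760000)(1 − 0.654500)(1 − 0.930000) = 0.9942

0.9942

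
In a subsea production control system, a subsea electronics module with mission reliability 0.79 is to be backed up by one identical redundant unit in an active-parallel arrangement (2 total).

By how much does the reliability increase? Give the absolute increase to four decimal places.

0.1659

R_before = 0.79
R_after = 1 − (1 − 0.79)^2 = 0.9559
ΔR = 0.9559 − 0.79 = 0.1659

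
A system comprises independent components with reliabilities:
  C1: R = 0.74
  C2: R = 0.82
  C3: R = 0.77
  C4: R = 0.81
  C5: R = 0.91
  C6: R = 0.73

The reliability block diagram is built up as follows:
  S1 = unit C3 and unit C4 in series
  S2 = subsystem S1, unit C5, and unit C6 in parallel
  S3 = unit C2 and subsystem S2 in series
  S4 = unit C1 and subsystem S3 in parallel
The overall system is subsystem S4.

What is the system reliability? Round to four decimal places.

0.9513

Series (C3 and C4): 0.770000 × 0.810000 = 0.623700
Parallel ([0.623700], C5, and C6): 1 − (1 − 0.623700)(1 − 0.910000)(1 − 0.730000) = 0.990856
Series (C2 and [0.990856]): 0.820000 × 0.990856 = 0.812502
Parallel (C1 and [0.812502]): 1 − (1 − 0.740000)(1 − 0.812502) = 0.9513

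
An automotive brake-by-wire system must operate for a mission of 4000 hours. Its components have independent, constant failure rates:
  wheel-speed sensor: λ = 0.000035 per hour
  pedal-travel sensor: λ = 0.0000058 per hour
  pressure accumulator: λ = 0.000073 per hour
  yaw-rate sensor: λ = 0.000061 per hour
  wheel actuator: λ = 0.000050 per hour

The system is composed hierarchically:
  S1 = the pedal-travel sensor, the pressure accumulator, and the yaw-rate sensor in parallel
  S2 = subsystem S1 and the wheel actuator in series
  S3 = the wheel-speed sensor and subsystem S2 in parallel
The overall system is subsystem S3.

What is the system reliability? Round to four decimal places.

0.9762

R(wheel-speed sensor) = exp(−0.000035 × 4000) = 0.869358
R(pedal-travel sensor) = exp(−0.0000058 × 4000) = 0.977067
R(pressure accumulator) = exp(−0.000073 × 4000) = 0.746769
R(yaw-rate sensor) = exp(−0.000061 × 4000) = 0.783488
R(wheel actuator) = exp(−0.000050 × 4000) = 0.818731
Parallel (pedal-travel sensor, pressure accumulator, and yaw-rate sensor): 1 − (1 − 0.977067)(1 − 0.746769)(1 − 0.783488) = 0.998743
Series ([0.998743] and wheel actuator): 0.998743 × 0.818731 = 0.817702
Parallel (wheel-speed sensor and [0.817702]): 1 − (1 − 0.869358)(1 − 0.817702) = 0.9762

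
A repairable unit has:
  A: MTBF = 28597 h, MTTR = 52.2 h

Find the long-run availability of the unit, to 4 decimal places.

0.9982

A(A) = MTBF/(MTBF+MTTR) = 28597/(28597+52.2) = 0.9982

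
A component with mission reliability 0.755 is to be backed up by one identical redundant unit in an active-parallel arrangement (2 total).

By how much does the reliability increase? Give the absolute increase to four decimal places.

0.1850

R_before = 0.755
R_after = 1 − (1 − 0.755)^2 = 0.9400
ΔR = 0.9400 − 0.755 = 0.1850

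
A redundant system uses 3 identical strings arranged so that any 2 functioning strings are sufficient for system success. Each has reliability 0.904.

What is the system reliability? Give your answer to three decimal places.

R = Σ_{i=2}^{3} C(3,i) p^i (1−p)^{3−i} with p = 0.904
C(3,2)·0.904^2·0.096^1 = 0.23536
C(3,3)·0.904^3·0.096^0 = 0.73876
Sum = 0.974

0.974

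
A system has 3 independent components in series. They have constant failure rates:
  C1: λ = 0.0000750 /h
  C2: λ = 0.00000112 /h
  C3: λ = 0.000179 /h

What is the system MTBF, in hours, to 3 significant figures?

Series of exponential components: λ_sys = Σ λ_i
λ_sys = 0.0000750 + 0.00000112 + 0.000179 = 2.5512e-04 /h
MTBF = 1 / λ_sys = 3920 h

3920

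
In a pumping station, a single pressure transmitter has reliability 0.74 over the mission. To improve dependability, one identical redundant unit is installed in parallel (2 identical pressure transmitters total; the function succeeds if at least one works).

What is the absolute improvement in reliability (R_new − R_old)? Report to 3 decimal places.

R_before = 0.74
R_after = 1 − (1 − 0.74)^2 = 0.932
ΔR = 0.932 − 0.74 = 0.192

0.192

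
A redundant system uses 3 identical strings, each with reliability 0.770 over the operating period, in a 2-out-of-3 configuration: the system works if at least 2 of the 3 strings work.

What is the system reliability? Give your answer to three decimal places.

0.866

R = Σ_{i=2}^{3} C(3,i) p^i (1−p)^{3−i} with p = 0.770
C(3,2)·0.770^2·0.230^1 = 0.40910
C(3,3)·0.770^3·0.230^0 = 0.45653
Sum = 0.866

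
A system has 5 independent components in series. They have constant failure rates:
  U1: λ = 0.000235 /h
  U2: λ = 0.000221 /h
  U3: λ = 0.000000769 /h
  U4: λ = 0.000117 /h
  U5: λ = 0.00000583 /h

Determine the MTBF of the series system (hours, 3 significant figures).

1730

Series of exponential components: λ_sys = Σ λ_i
λ_sys = 0.000235 + 0.000221 + 0.000000769 + 0.000117 + 0.00000583 = 5.7960e-04 /h
MTBF = 1 / λ_sys = 1730 h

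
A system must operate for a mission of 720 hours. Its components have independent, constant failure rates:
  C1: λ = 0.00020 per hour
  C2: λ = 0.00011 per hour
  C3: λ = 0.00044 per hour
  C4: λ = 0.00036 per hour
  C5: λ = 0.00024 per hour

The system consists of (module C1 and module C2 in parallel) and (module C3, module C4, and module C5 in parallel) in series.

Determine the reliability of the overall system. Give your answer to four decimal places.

R(C1) = exp(−0.00020 × 720) = 0.865888
R(C2) = exp(−0.00011 × 720) = 0.923855
R(C3) = exp(−0.00044 × 720) = 0.728476
R(C4) = exp(−0.00036 × 720) = 0.771669
R(C5) = exp(−0.00024 × 720) = 0.841306
Parallel (C1 and C2): 1 − (1 − 0.865888)(1 − 0.923855) = 0.989788
Parallel (C3, C4, and C5): 1 − (1 − 0.728476)(1 − 0.771669)(1 − 0.841306) = 0.990161
Series ([0.989788] and [0.990161]): 0.989788 × 0.990161 = 0.9800

0.9800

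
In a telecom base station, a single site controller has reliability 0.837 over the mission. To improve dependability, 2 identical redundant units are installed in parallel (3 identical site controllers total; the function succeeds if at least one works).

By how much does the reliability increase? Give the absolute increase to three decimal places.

R_before = 0.837
R_after = 1 − (1 − 0.837)^3 = 0.996
ΔR = 0.996 − 0.837 = 0.159

0.159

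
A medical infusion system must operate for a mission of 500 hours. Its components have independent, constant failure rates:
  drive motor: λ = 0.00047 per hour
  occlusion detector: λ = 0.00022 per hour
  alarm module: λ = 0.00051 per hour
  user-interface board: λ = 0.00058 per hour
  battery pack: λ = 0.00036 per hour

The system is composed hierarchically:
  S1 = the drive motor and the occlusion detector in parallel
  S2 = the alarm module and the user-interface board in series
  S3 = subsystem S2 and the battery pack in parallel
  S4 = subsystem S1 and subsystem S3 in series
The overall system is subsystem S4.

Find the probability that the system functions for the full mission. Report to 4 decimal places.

R(drive motor) = exp(−0.00047 × 500) = 0.790571
R(occlusion detector) = exp(−0.00022 × 500) = 0.895834
R(alarm module) = exp(−0.00051 × 500) = 0.774916
R(user-interface board) = exp(−0.00058 × 500) = 0.748264
R(battery pack) = exp(−0.00036 × 500) = 0.835270
Parallel (drive motor and occlusion detector): 1 − (1 − 0.790571)(1 − 0.895834) = 0.978185
Series (alarm module and user-interface board): 0.774916 × 0.748264 = 0.579842
Parallel ([0.579842] and battery pack): 1 − (1 − 0.579842)(1 − 0.835270) = 0.930787
Series ([0.978185] and [0.930787]): 0.978185 × 0.930787 = 0.9105

0.9105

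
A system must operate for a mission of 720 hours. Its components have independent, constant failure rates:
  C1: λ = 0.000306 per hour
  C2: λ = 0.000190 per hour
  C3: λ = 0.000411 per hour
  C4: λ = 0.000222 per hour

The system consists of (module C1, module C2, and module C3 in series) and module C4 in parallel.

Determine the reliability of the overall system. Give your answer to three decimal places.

0.929

R(C1) = exp(−0.000306 × 720) = 0.80226
R(C2) = exp(−0.000190 × 720) = 0.87214
R(C3) = exp(−0.000411 × 720) = 0.74385
R(C4) = exp(−0.000222 × 720) = 0.85228
Series (C1, C2, and C3): 0.80226 × 0.87214 × 0.74385 = 0.52046
Parallel ([0.52046] and C4): 1 − (1 − 0.52046)(1 − 0.85228) = 0.929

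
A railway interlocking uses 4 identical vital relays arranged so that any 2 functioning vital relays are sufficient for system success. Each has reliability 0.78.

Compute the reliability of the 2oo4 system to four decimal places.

0.9644

R = Σ_{i=2}^{4} C(4,i) p^i (1−p)^{4−i} with p = 0.78
C(4,2)·0.78^2·0.22^2 = 0.176679
C(4,3)·0.78^3·0.22^1 = 0.417606
C(4,4)·0.78^4·0.22^0 = 0.370151
Sum = 0.9644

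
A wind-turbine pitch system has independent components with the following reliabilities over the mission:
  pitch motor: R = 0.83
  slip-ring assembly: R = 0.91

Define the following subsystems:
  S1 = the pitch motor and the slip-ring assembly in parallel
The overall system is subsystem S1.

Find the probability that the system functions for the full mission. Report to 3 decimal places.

Parallel (pitch motor and slip-ring assembly): 1 − (1 − 0.83000)(1 − 0.91000) = 0.985

0.985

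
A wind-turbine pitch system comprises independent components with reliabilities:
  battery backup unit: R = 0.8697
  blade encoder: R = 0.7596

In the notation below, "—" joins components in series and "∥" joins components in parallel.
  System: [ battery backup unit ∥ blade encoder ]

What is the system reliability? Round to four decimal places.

Parallel (battery backup unit and blade encoder): 1 − (1 − 0.869700)(1 − 0.759600) = 0.9687

0.9687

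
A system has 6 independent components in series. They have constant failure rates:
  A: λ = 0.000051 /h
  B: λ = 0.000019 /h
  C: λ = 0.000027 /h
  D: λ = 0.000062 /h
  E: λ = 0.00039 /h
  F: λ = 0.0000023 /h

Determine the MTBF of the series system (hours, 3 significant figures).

1810

Series of exponential components: λ_sys = Σ λ_i
λ_sys = 0.000051 + 0.000019 + 0.000027 + 0.000062 + 0.00039 + 0.0000023 = 5.5130e-04 /h
MTBF = 1 / λ_sys = 1810 h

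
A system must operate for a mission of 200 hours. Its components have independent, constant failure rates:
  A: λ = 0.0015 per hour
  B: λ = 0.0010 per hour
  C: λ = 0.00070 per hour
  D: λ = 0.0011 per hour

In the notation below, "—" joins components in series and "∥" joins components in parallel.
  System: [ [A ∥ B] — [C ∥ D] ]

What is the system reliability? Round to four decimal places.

0.9284

R(A) = exp(−0.0015 × 200) = 0.740818
R(B) = exp(−0.0010 × 200) = 0.818731
R(C) = exp(−0.00070 × 200) = 0.869358
R(D) = exp(−0.0011 × 200) = 0.802519
Parallel (A and B): 1 − (1 − 0.740818)(1 − 0.818731) = 0.953018
Parallel (C and D): 1 − (1 − 0.869358)(1 − 0.802519) = 0.974201
Series ([0.953018] and [0.974201]): 0.953018 × 0.974201 = 0.9284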